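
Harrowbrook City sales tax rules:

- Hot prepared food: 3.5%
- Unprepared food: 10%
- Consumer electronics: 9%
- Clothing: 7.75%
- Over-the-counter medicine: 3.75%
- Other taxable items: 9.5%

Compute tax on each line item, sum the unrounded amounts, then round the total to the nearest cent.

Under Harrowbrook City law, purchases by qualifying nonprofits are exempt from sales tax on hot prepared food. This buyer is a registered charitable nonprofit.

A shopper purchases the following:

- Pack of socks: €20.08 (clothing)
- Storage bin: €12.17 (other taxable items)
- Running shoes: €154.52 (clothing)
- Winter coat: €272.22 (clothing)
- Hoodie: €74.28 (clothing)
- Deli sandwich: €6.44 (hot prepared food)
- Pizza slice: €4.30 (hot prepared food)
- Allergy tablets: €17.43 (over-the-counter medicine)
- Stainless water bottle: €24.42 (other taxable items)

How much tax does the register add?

Pack of socks €20.08: clothing → 7.75% → €1.5562
Storage bin €12.17: other taxable items → 9.5% → €1.15615
Running shoes €154.52: clothing → 7.75% → €11.9753
Winter coat €272.22: clothing → 7.75% → €21.09705
Hoodie €74.28: clothing → 7.75% → €5.7567
Deli sandwich €6.44: hot prepared food, buyer-exempt → 0% → €0.00
Pizza slice €4.30: hot prepared food, buyer-exempt → 0% → €0.00
Allergy tablets €17.43: over-the-counter medicine → 3.75% → €0.653625
Stainless water bottle €24.42: other taxable items → 9.5% → €2.3199
Unrounded tax sum = €44.514925 → €44.51

€44.51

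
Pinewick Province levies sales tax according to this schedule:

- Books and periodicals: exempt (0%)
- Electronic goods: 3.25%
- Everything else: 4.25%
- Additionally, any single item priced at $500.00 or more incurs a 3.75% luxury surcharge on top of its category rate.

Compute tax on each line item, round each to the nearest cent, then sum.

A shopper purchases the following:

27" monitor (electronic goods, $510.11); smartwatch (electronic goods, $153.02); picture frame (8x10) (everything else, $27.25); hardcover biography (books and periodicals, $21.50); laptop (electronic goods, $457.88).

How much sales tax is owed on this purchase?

$56.72

27" monitor $510.11: electronic goods → 3.25% + 3.75% surcharge = 7% → $35.71
Smartwatch $153.02: electronic goods → 3.25% → $4.97
Picture frame (8x10) $27.25: everything else → 4.25% → $1.16
Hardcover biography $21.50: books and periodicals → 0% → $0.00
Laptop $457.88: electronic goods → 3.25% → $14.88
Total tax = $35.71 + $4.97 + $1.16 + $14.88 = $56.72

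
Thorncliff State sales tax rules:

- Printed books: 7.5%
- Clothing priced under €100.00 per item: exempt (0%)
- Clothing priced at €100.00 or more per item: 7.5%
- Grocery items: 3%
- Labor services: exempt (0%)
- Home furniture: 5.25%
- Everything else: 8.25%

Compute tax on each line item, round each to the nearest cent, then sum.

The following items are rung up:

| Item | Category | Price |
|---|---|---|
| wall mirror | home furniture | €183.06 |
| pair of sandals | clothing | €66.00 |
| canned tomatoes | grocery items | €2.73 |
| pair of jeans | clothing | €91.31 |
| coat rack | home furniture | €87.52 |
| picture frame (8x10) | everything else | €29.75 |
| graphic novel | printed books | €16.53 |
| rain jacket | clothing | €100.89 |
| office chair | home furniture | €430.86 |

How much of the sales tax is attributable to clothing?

Pair of sandals €66.00: clothing, under €100.00 → 0% → €0.00
Pair of jeans €91.31: clothing, under €100.00 → 0% → €0.00
Rain jacket €100.89: clothing, €100.00 or more → 7.5% → €7.57
Tax on clothing = €0.00 + €0.00 + €7.57 = €7.57

€7.57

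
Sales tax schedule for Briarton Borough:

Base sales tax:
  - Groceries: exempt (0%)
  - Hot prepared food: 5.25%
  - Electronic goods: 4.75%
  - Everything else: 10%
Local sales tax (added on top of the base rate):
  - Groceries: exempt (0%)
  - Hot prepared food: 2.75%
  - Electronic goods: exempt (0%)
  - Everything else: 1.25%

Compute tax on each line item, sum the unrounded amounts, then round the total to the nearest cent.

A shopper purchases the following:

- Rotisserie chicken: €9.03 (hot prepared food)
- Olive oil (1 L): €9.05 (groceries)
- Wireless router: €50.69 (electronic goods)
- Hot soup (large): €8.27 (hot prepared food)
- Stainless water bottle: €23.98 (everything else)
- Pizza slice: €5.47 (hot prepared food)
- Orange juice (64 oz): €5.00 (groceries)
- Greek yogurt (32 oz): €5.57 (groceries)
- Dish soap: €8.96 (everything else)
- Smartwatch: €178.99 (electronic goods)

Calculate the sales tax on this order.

€16.44

Rotisserie chicken €9.03: hot prepared food → 5.25% + 2.75% local = 8% → €0.7224
Olive oil (1 L) €9.05: groceries → 0% + 0% local = 0% → €0.00
Wireless router €50.69: electronic goods → 4.75% + 0% local = 4.75% → €2.407775
Hot soup (large) €8.27: hot prepared food → 5.25% + 2.75% local = 8% → €0.6616
Stainless water bottle €23.98: everything else → 10% + 1.25% local = 11.25% → €2.69775
Pizza slice €5.47: hot prepared food → 5.25% + 2.75% local = 8% → €0.4376
Orange juice (64 oz) €5.00: groceries → 0% + 0% local = 0% → €0.00
Greek yogurt (32 oz) €5.57: groceries → 0% + 0% local = 0% → €0.00
Dish soap €8.96: everything else → 10% + 1.25% local = 11.25% → €1.008
Smartwatch €178.99: electronic goods → 4.75% + 0% local = 4.75% → €8.502025
Unrounded tax sum = €16.43715 → €16.44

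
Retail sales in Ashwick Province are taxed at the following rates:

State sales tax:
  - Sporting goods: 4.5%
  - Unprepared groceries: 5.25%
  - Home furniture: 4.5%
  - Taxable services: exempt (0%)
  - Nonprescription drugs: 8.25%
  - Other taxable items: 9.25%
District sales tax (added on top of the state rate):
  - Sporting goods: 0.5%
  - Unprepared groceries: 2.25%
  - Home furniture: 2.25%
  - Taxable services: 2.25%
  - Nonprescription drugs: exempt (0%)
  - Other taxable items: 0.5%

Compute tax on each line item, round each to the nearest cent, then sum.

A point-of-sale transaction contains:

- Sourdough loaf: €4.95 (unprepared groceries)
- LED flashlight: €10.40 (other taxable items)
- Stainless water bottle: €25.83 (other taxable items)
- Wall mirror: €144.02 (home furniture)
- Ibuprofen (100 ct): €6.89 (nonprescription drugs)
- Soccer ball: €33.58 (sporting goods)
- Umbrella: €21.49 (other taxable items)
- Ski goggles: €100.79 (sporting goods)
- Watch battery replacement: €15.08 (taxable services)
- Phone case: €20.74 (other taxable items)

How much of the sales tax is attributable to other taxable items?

€7.65

LED flashlight €10.40: other taxable items → 9.25% + 0.5% district = 9.75% → €1.01
Stainless water bottle €25.83: other taxable items → 9.25% + 0.5% district = 9.75% → €2.52
Umbrella €21.49: other taxable items → 9.25% + 0.5% district = 9.75% → €2.10
Phone case €20.74: other taxable items → 9.25% + 0.5% district = 9.75% → €2.02
Tax on other taxable items = €1.01 + €2.52 + €2.10 + €2.02 = €7.65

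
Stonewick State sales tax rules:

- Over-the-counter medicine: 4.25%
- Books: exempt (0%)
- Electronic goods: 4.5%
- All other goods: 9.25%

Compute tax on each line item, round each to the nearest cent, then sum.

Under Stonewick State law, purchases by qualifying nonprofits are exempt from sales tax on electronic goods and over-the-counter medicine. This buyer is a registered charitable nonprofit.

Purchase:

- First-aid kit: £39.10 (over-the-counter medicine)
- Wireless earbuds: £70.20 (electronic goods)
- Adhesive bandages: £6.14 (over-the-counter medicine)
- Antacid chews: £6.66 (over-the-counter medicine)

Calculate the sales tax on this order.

First-aid kit £39.10: over-the-counter medicine, buyer-exempt → 0% → £0.00
Wireless earbuds £70.20: electronic goods, buyer-exempt → 0% → £0.00
Adhesive bandages £6.14: over-the-counter medicine, buyer-exempt → 0% → £0.00
Antacid chews £6.66: over-the-counter medicine, buyer-exempt → 0% → £0.00
Total tax = £0.00

£0.00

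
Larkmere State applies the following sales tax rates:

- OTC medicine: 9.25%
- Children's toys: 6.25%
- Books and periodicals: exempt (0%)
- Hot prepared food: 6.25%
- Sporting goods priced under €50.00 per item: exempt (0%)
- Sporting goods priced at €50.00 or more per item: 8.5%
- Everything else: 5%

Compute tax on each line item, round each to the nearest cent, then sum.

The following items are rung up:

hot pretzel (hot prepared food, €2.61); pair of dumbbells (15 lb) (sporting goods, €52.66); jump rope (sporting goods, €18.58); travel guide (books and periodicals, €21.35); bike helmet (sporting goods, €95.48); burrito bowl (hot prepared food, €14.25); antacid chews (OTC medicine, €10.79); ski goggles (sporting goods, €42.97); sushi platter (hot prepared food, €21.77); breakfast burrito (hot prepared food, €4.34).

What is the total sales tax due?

Hot pretzel €2.61: hot prepared food → 6.25% → €0.16
Pair of dumbbells (15 lb) €52.66: sporting goods, €50.00 or more → 8.5% → €4.48
Jump rope €18.58: sporting goods, under €50.00 → 0% → €0.00
Travel guide €21.35: books and periodicals → 0% → €0.00
Bike helmet €95.48: sporting goods, €50.00 or more → 8.5% → €8.12
Burrito bowl €14.25: hot prepared food → 6.25% → €0.89
Antacid chews €10.79: OTC medicine → 9.25% → €1.00
Ski goggles €42.97: sporting goods, under €50.00 → 0% → €0.00
Sushi platter €21.77: hot prepared food → 6.25% → €1.36
Breakfast burrito €4.34: hot prepared food → 6.25% → €0.27
Total tax = €0.16 + €4.48 + €8.12 + €0.89 + €1.00 + €1.36 + €0.27 = €16.28

€16.28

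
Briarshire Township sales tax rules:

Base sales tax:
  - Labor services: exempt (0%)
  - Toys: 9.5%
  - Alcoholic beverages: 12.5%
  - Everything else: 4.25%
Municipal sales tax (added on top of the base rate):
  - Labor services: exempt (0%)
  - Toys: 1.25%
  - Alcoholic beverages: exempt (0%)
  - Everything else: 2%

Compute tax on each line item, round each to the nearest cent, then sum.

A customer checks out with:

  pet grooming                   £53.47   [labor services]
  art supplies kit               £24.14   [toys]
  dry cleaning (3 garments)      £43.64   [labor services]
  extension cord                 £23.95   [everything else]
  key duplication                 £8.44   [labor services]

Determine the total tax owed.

£4.10

Pet grooming £53.47: labor services → 0% + 0% municipal = 0% → £0.00
Art supplies kit £24.14: toys → 9.5% + 1.25% municipal = 10.75% → £2.60
Dry cleaning (3 garments) £43.64: labor services → 0% + 0% municipal = 0% → £0.00
Extension cord £23.95: everything else → 4.25% + 2% municipal = 6.25% → £1.50
Key duplication £8.44: labor services → 0% + 0% municipal = 0% → £0.00
Total tax = £2.60 + £1.50 = £4.10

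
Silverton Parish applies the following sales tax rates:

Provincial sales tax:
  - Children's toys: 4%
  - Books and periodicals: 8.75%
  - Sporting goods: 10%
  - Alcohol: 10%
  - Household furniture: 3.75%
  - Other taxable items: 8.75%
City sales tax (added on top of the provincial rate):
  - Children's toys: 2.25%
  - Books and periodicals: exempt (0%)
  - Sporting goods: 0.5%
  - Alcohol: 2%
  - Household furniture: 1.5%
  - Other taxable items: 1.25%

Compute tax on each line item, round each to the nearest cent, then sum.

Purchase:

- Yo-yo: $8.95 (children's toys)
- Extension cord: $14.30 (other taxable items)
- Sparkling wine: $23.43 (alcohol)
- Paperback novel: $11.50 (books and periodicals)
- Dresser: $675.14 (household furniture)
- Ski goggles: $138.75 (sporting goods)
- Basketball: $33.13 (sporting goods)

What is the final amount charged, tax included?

Yo-yo $8.95: children's toys → 4% + 2.25% city = 6.25% → $0.56
Extension cord $14.30: other taxable items → 8.75% + 1.25% city = 10% → $1.43
Sparkling wine $23.43: alcohol → 10% + 2% city = 12% → $2.81
Paperback novel $11.50: books and periodicals → 8.75% + 0% city = 8.75% → $1.01
Dresser $675.14: household furniture → 3.75% + 1.5% city = 5.25% → $35.44
Ski goggles $138.75: sporting goods → 10% + 0.5% city = 10.5% → $14.57
Basketball $33.13: sporting goods → 10% + 0.5% city = 10.5% → $3.48
Subtotal = $905.20; tax = $59.30; total due = $964.50

$964.50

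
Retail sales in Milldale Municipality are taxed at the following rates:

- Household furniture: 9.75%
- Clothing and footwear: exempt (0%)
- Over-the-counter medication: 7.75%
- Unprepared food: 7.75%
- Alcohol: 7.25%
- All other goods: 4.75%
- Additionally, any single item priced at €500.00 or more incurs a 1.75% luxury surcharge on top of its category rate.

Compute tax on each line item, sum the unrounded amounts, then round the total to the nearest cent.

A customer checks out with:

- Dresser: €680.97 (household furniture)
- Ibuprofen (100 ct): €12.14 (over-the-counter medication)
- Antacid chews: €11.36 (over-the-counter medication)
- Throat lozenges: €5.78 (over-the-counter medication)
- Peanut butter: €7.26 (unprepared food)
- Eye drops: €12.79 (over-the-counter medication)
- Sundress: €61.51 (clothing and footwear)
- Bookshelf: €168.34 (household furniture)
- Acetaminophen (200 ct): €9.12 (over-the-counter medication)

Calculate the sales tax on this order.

€99.25

Dresser €680.97: household furniture → 9.75% + 1.75% surcharge = 11.5% → €78.31155
Ibuprofen (100 ct) €12.14: over-the-counter medication → 7.75% → €0.94085
Antacid chews €11.36: over-the-counter medication → 7.75% → €0.8804
Throat lozenges €5.78: over-the-counter medication → 7.75% → €0.44795
Peanut butter €7.26: unprepared food → 7.75% → €0.56265
Eye drops €12.79: over-the-counter medication → 7.75% → €0.991225
Sundress €61.51: clothing and footwear → 0% → €0.00
Bookshelf €168.34: household furniture → 9.75% → €16.41315
Acetaminophen (200 ct) €9.12: over-the-counter medication → 7.75% → €0.7068
Unrounded tax sum = €99.254575 → €99.25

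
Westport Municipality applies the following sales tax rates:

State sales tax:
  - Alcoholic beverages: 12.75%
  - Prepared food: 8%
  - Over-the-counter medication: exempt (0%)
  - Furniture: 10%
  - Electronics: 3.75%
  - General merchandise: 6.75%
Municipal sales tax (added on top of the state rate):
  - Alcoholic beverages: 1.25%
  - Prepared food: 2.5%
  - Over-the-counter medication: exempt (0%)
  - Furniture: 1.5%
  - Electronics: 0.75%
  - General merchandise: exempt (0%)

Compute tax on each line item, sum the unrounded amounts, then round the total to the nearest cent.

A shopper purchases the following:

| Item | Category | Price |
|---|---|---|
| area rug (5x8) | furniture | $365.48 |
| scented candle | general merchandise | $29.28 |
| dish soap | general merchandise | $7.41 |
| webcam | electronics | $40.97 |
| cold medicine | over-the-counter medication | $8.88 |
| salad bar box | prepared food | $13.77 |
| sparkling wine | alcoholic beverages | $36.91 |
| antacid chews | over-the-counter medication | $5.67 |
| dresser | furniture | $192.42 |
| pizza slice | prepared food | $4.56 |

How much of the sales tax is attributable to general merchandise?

Scented candle $29.28: general merchandise → 6.75% + 0% municipal = 6.75% → $1.9764
Dish soap $7.41: general merchandise → 6.75% + 0% municipal = 6.75% → $0.500175
Tax on general merchandise: unrounded sum = $2.476575 → $2.48

$2.48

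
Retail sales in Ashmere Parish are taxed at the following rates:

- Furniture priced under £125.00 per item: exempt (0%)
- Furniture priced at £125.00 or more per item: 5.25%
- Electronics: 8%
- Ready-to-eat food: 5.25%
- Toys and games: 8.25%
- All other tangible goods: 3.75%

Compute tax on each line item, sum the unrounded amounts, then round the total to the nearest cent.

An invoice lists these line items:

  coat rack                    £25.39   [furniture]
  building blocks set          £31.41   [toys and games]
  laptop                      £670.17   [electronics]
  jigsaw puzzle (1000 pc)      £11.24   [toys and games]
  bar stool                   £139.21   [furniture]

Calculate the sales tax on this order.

Coat rack £25.39: furniture, under £125.00 → 0% → £0.00
Building blocks set £31.41: toys and games → 8.25% → £2.591325
Laptop £670.17: electronics → 8% → £53.6136
Jigsaw puzzle (1000 pc) £11.24: toys and games → 8.25% → £0.9273
Bar stool £139.21: furniture, £125.00 or more → 5.25% → £7.308525
Unrounded tax sum = £64.44075 → £64.44

£64.44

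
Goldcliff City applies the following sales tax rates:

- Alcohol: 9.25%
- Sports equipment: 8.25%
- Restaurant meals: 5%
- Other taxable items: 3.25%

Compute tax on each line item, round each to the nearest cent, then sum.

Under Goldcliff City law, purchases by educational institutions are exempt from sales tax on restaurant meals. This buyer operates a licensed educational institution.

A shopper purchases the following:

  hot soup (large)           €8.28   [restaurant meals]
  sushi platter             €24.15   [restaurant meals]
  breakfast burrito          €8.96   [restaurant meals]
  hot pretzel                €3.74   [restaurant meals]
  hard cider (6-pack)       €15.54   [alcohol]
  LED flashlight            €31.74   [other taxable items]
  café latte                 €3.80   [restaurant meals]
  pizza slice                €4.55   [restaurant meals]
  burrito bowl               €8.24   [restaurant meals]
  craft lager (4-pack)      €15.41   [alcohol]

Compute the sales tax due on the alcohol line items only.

Hard cider (6-pack) €15.54: alcohol → 9.25% → €1.44
Craft lager (4-pack) €15.41: alcohol → 9.25% → €1.43
Tax on alcohol = €1.44 + €1.43 = €2.87

€2.87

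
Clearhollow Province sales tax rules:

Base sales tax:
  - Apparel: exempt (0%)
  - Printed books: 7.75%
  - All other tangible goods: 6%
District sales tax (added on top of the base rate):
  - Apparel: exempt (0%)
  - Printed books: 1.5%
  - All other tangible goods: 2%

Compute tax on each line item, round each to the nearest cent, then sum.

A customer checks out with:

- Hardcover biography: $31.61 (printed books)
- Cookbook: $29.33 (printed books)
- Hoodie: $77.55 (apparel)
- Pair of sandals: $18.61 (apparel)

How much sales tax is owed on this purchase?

Hardcover biography $31.61: printed books → 7.75% + 1.5% district = 9.25% → $2.92
Cookbook $29.33: printed books → 7.75% + 1.5% district = 9.25% → $2.71
Hoodie $77.55: apparel → 0% + 0% district = 0% → $0.00
Pair of sandals $18.61: apparel → 0% + 0% district = 0% → $0.00
Total tax = $2.92 + $2.71 = $5.63

$5.63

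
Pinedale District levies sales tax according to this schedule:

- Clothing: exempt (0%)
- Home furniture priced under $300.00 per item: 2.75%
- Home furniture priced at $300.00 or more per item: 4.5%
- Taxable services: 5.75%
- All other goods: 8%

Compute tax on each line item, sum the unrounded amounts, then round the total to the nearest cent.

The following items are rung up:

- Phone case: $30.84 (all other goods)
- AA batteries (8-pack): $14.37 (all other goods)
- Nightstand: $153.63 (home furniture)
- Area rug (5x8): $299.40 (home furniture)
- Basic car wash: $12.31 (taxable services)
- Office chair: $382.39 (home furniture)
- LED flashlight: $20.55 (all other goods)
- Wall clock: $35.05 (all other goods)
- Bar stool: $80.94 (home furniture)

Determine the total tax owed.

Phone case $30.84: all other goods → 8% → $2.4672
AA batteries (8-pack) $14.37: all other goods → 8% → $1.1496
Nightstand $153.63: home furniture, under $300.00 → 2.75% → $4.224825
Area rug (5x8) $299.40: home furniture, under $300.00 → 2.75% → $8.2335
Basic car wash $12.31: taxable services → 5.75% → $0.707825
Office chair $382.39: home furniture, $300.00 or more → 4.5% → $17.20755
LED flashlight $20.55: all other goods → 8% → $1.644
Wall clock $35.05: all other goods → 8% → $2.804
Bar stool $80.94: home furniture, under $300.00 → 2.75% → $2.22585
Unrounded tax sum = $40.66435 → $40.66

$40.66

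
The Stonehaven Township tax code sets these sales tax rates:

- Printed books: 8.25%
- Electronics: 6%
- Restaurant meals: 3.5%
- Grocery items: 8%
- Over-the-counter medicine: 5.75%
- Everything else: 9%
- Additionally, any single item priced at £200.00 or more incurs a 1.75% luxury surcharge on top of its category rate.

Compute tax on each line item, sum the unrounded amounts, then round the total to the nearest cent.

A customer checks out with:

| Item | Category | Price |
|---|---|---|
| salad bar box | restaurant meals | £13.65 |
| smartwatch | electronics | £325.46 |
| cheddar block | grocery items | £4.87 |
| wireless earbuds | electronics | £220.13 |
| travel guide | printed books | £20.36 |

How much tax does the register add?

£44.83

Salad bar box £13.65: restaurant meals → 3.5% → £0.47775
Smartwatch £325.46: electronics → 6% + 1.75% surcharge = 7.75% → £25.22315
Cheddar block £4.87: grocery items → 8% → £0.3896
Wireless earbuds £220.13: electronics → 6% + 1.75% surcharge = 7.75% → £17.060075
Travel guide £20.36: printed books → 8.25% → £1.6797
Unrounded tax sum = £44.830275 → £44.83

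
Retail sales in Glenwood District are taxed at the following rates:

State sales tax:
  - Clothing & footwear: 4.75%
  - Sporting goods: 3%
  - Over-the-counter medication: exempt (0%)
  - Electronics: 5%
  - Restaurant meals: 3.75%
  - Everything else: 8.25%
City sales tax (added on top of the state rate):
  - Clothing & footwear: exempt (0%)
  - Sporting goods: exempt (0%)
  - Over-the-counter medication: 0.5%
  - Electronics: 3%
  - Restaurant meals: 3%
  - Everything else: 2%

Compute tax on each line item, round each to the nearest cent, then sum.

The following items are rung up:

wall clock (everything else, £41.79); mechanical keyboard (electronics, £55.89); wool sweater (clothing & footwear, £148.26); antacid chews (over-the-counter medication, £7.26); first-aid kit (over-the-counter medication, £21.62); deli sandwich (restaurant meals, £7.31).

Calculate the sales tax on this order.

Wall clock £41.79: everything else → 8.25% + 2% city = 10.25% → £4.28
Mechanical keyboard £55.89: electronics → 5% + 3% city = 8% → £4.47
Wool sweater £148.26: clothing & footwear → 4.75% + 0% city = 4.75% → £7.04
Antacid chews £7.26: over-the-counter medication → 0% + 0.5% city = 0.5% → £0.04
First-aid kit £21.62: over-the-counter medication → 0% + 0.5% city = 0.5% → £0.11
Deli sandwich £7.31: restaurant meals → 3.75% + 3% city = 6.75% → £0.49
Total tax = £4.28 + £4.47 + £7.04 + £0.04 + £0.11 + £0.49 = £16.43

£16.43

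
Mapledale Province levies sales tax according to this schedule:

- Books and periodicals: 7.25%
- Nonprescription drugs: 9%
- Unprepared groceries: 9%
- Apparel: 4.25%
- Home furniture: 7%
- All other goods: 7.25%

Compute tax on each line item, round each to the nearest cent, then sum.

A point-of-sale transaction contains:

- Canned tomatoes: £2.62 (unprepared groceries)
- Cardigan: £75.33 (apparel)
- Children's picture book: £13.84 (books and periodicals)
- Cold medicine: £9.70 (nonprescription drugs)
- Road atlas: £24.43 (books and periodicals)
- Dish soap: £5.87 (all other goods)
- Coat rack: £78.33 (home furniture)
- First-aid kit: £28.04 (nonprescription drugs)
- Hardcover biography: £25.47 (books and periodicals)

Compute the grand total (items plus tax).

£280.99

Canned tomatoes £2.62: unprepared groceries → 9% → £0.24
Cardigan £75.33: apparel → 4.25% → £3.20
Children's picture book £13.84: books and periodicals → 7.25% → £1.00
Cold medicine £9.70: nonprescription drugs → 9% → £0.87
Road atlas £24.43: books and periodicals → 7.25% → £1.77
Dish soap £5.87: all other goods → 7.25% → £0.43
Coat rack £78.33: home furniture → 7% → £5.48
First-aid kit £28.04: nonprescription drugs → 9% → £2.52
Hardcover biography £25.47: books and periodicals → 7.25% → £1.85
Subtotal = £263.63; tax = £17.36; total due = £280.99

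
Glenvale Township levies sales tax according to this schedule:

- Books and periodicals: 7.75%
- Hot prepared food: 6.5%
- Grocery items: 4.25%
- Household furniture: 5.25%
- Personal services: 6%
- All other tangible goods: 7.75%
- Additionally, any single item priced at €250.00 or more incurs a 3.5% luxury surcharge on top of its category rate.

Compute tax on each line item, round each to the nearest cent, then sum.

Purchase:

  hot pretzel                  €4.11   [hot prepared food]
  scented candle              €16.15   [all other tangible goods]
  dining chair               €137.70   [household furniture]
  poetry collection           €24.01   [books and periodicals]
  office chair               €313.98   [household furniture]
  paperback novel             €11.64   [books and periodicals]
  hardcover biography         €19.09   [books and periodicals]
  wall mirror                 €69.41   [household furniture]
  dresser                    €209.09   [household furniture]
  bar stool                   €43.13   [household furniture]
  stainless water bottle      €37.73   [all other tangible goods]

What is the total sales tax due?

Hot pretzel €4.11: hot prepared food → 6.5% → €0.27
Scented candle €16.15: all other tangible goods → 7.75% → €1.25
Dining chair €137.70: household furniture → 5.25% → €7.23
Poetry collection €24.01: books and periodicals → 7.75% → €1.86
Office chair €313.98: household furniture → 5.25% + 3.5% surcharge = 8.75% → €27.47
Paperback novel €11.64: books and periodicals → 7.75% → €0.90
Hardcover biography €19.09: books and periodicals → 7.75% → €1.48
Wall mirror €69.41: household furniture → 5.25% → €3.64
Dresser €209.09: household furniture → 5.25% → €10.98
Bar stool €43.13: household furniture → 5.25% → €2.26
Stainless water bottle €37.73: all other tangible goods → 7.75% → €2.92
Total tax = €0.27 + €1.25 + €7.23 + €1.86 + €27.47 + €0.90 + €1.48 + €3.64 + €10.98 + €2.26 + €2.92 = €60.26

€60.26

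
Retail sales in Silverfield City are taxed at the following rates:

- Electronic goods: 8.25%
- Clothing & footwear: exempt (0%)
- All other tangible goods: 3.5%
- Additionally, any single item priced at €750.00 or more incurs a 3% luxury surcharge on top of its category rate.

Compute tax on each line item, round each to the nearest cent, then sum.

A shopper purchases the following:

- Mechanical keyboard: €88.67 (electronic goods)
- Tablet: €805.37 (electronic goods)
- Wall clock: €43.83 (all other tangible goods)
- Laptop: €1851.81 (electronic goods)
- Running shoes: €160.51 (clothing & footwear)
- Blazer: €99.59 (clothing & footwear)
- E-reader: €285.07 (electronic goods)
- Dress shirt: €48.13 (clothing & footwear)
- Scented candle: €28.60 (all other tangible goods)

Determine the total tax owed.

Mechanical keyboard €88.67: electronic goods → 8.25% → €7.32
Tablet €805.37: electronic goods → 8.25% + 3% surcharge = 11.25% → €90.60
Wall clock €43.83: all other tangible goods → 3.5% → €1.53
Laptop €1851.81: electronic goods → 8.25% + 3% surcharge = 11.25% → €208.33
Running shoes €160.51: clothing & footwear → 0% → €0.00
Blazer €99.59: clothing & footwear → 0% → €0.00
E-reader €285.07: electronic goods → 8.25% → €23.52
Dress shirt €48.13: clothing & footwear → 0% → €0.00
Scented candle €28.60: all other tangible goods → 3.5% → €1.00
Total tax = €7.32 + €90.60 + €1.53 + €208.33 + €23.52 + €1.00 = €332.30

€332.30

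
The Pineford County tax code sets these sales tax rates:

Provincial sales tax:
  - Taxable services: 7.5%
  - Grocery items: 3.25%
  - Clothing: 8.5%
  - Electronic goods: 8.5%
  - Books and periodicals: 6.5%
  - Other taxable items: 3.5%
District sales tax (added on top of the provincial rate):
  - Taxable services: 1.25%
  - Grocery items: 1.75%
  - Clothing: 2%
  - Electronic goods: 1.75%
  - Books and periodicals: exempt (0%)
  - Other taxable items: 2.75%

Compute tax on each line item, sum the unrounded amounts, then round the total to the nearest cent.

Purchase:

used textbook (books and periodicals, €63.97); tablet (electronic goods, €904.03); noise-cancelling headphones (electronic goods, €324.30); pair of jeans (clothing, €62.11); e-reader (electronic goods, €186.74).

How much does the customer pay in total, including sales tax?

Used textbook €63.97: books and periodicals → 6.5% + 0% district = 6.5% → €4.15805
Tablet €904.03: electronic goods → 8.5% + 1.75% district = 10.25% → €92.663075
Noise-cancelling headphones €324.30: electronic goods → 8.5% + 1.75% district = 10.25% → €33.24075
Pair of jeans €62.11: clothing → 8.5% + 2% district = 10.5% → €6.52155
E-reader €186.74: electronic goods → 8.5% + 1.75% district = 10.25% → €19.14085
Subtotal = €1541.15; unrounded tax = €155.724275 → €155.72; total due = €1696.87

€1696.87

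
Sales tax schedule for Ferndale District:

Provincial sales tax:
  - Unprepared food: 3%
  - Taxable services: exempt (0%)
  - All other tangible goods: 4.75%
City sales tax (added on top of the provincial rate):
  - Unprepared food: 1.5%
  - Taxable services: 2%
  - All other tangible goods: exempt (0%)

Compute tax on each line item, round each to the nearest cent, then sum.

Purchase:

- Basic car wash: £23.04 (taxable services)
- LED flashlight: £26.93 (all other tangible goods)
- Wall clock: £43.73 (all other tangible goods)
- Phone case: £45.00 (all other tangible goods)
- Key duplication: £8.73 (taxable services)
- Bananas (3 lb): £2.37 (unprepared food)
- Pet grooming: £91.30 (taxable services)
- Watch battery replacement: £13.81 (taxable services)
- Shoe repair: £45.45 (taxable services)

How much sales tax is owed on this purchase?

Basic car wash £23.04: taxable services → 0% + 2% city = 2% → £0.46
LED flashlight £26.93: all other tangible goods → 4.75% + 0% city = 4.75% → £1.28
Wall clock £43.73: all other tangible goods → 4.75% + 0% city = 4.75% → £2.08
Phone case £45.00: all other tangible goods → 4.75% + 0% city = 4.75% → £2.14
Key duplication £8.73: taxable services → 0% + 2% city = 2% → £0.17
Bananas (3 lb) £2.37: unprepared food → 3% + 1.5% city = 4.5% → £0.11
Pet grooming £91.30: taxable services → 0% + 2% city = 2% → £1.83
Watch battery replacement £13.81: taxable services → 0% + 2% city = 2% → £0.28
Shoe repair £45.45: taxable services → 0% + 2% city = 2% → £0.91
Total tax = £0.46 + £1.28 + £2.08 + £2.14 + £0.17 + £0.11 + £1.83 + £0.28 + £0.91 = £9.26

£9.26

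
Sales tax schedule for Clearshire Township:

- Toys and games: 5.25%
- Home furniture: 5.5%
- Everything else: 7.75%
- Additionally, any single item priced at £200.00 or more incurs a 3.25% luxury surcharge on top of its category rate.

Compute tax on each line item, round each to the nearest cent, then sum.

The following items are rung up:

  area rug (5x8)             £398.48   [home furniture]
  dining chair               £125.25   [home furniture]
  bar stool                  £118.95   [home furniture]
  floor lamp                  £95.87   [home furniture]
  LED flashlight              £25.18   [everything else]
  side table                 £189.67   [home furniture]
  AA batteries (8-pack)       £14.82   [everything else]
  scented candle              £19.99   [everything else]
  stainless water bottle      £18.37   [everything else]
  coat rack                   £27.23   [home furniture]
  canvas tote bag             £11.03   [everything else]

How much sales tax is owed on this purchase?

£72.42

Area rug (5x8) £398.48: home furniture → 5.5% + 3.25% surcharge = 8.75% → £34.87
Dining chair £125.25: home furniture → 5.5% → £6.89
Bar stool £118.95: home furniture → 5.5% → £6.54
Floor lamp £95.87: home furniture → 5.5% → £5.27
LED flashlight £25.18: everything else → 7.75% → £1.95
Side table £189.67: home furniture → 5.5% → £10.43
AA batteries (8-pack) £14.82: everything else → 7.75% → £1.15
Scented candle £19.99: everything else → 7.75% → £1.55
Stainless water bottle £18.37: everything else → 7.75% → £1.42
Coat rack £27.23: home furniture → 5.5% → £1.50
Canvas tote bag £11.03: everything else → 7.75% → £0.85
Total tax = £34.87 + £6.89 + £6.54 + £5.27 + £1.95 + £10.43 + £1.15 + £1.55 + £1.42 + £1.50 + £0.85 = £72.42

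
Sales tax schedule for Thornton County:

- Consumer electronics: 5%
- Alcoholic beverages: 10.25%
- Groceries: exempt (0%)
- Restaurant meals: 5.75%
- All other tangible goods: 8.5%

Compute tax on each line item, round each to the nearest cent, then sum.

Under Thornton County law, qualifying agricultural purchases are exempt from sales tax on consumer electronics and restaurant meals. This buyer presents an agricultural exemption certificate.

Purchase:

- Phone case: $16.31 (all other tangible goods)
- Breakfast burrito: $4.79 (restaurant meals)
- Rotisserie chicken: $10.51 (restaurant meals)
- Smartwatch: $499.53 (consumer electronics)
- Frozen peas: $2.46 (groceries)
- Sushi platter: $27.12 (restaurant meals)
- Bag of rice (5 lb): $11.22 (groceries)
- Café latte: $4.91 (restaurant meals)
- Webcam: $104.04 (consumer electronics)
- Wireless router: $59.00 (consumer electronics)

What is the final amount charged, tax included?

Phone case $16.31: all other tangible goods → 8.5% → $1.39
Breakfast burrito $4.79: restaurant meals, buyer-exempt → 0% → $0.00
Rotisserie chicken $10.51: restaurant meals, buyer-exempt → 0% → $0.00
Smartwatch $499.53: consumer electronics, buyer-exempt → 0% → $0.00
Frozen peas $2.46: groceries → 0% → $0.00
Sushi platter $27.12: restaurant meals, buyer-exempt → 0% → $0.00
Bag of rice (5 lb) $11.22: groceries → 0% → $0.00
Café latte $4.91: restaurant meals, buyer-exempt → 0% → $0.00
Webcam $104.04: consumer electronics, buyer-exempt → 0% → $0.00
Wireless router $59.00: consumer electronics, buyer-exempt → 0% → $0.00
Subtotal = $739.89; tax = $1.39; total due = $741.28

$741.28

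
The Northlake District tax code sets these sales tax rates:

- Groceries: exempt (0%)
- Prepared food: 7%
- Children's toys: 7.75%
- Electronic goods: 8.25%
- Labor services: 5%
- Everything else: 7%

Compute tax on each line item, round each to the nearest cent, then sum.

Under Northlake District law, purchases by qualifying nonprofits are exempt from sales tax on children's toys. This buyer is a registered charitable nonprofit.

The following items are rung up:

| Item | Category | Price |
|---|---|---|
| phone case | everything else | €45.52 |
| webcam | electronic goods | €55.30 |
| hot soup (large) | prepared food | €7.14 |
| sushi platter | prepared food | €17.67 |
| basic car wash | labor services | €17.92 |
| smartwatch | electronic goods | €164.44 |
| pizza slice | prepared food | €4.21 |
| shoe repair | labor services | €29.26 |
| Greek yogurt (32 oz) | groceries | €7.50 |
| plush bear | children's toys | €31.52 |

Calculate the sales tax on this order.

€25.71

Phone case €45.52: everything else → 7% → €3.19
Webcam €55.30: electronic goods → 8.25% → €4.56
Hot soup (large) €7.14: prepared food → 7% → €0.50
Sushi platter €17.67: prepared food → 7% → €1.24
Basic car wash €17.92: labor services → 5% → €0.90
Smartwatch €164.44: electronic goods → 8.25% → €13.57
Pizza slice €4.21: prepared food → 7% → €0.29
Shoe repair €29.26: labor services → 5% → €1.46
Greek yogurt (32 oz) €7.50: groceries → 0% → €0.00
Plush bear €31.52: children's toys, buyer-exempt → 0% → €0.00
Total tax = €3.19 + €4.56 + €0.50 + €1.24 + €0.90 + €13.57 + €0.29 + €1.46 = €25.71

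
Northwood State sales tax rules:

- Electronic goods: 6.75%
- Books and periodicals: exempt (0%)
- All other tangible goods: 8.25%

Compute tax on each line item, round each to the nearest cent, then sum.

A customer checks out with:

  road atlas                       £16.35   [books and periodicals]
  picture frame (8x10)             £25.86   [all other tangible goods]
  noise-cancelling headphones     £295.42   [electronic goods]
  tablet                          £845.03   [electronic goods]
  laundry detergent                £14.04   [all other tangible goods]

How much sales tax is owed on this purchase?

£80.27

Road atlas £16.35: books and periodicals → 0% → £0.00
Picture frame (8x10) £25.86: all other tangible goods → 8.25% → £2.13
Noise-cancelling headphones £295.42: electronic goods → 6.75% → £19.94
Tablet £845.03: electronic goods → 6.75% → £57.04
Laundry detergent £14.04: all other tangible goods → 8.25% → £1.16
Total tax = £2.13 + £19.94 + £57.04 + £1.16 = £80.27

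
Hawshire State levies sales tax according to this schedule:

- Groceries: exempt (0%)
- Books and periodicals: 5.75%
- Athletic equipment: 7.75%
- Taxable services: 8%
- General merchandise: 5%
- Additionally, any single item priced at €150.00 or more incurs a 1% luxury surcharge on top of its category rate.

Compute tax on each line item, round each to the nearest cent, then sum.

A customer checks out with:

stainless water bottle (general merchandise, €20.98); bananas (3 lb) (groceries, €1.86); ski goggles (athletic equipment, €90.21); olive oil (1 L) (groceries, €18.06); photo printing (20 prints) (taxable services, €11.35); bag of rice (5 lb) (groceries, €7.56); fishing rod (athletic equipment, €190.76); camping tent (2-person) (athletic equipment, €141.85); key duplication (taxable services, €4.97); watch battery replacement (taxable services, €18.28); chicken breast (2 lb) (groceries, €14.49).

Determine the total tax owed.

Stainless water bottle €20.98: general merchandise → 5% → €1.05
Bananas (3 lb) €1.86: groceries → 0% → €0.00
Ski goggles €90.21: athletic equipment → 7.75% → €6.99
Olive oil (1 L) €18.06: groceries → 0% → €0.00
Photo printing (20 prints) €11.35: taxable services → 8% → €0.91
Bag of rice (5 lb) €7.56: groceries → 0% → €0.00
Fishing rod €190.76: athletic equipment → 7.75% + 1% surcharge = 8.75% → €16.69
Camping tent (2-person) €141.85: athletic equipment → 7.75% → €10.99
Key duplication €4.97: taxable services → 8% → €0.40
Watch battery replacement €18.28: taxable services → 8% → €1.46
Chicken breast (2 lb) €14.49: groceries → 0% → €0.00
Total tax = €1.05 + €6.99 + €0.91 + €16.69 + €10.99 + €0.40 + €1.46 = €38.49

€38.49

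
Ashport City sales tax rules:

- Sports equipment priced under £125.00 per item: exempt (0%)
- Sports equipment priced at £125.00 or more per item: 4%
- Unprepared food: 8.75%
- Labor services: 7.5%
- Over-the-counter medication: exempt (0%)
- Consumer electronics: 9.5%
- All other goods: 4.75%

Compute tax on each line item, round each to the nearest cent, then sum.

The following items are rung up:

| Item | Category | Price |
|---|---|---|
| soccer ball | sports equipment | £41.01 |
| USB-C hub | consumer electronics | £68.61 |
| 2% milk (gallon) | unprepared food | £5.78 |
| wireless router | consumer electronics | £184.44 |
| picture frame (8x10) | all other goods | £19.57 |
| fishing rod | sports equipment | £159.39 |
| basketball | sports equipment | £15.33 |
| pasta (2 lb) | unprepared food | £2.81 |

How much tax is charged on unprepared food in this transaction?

2% milk (gallon) £5.78: unprepared food → 8.75% → £0.51
Pasta (2 lb) £2.81: unprepared food → 8.75% → £0.25
Tax on unprepared food = £0.51 + £0.25 = £0.76

£0.76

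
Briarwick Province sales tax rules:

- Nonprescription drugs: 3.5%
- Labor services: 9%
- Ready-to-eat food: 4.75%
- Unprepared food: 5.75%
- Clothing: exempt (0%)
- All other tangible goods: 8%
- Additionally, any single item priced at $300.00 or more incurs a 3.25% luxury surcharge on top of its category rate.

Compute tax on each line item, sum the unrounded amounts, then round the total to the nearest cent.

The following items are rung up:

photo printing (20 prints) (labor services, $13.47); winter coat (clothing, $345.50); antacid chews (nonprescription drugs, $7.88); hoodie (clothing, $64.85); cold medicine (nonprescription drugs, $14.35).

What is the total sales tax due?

$13.22

Photo printing (20 prints) $13.47: labor services → 9% → $1.2123
Winter coat $345.50: clothing → 0% + 3.25% surcharge = 3.25% → $11.22875
Antacid chews $7.88: nonprescription drugs → 3.5% → $0.2758
Hoodie $64.85: clothing → 0% → $0.00
Cold medicine $14.35: nonprescription drugs → 3.5% → $0.50225
Unrounded tax sum = $13.2191 → $13.22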